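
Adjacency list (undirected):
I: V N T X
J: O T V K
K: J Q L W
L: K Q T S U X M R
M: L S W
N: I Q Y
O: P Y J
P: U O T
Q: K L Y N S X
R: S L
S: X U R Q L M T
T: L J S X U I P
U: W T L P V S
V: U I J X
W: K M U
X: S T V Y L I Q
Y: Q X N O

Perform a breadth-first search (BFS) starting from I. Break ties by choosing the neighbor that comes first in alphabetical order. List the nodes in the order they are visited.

I → N → T → V → X → Q → Y → J → L → P → S → U → K → O → M → R → W

Visit I; enqueue N, T, V, X → queue [N, T, V, X]
Visit N; enqueue Q, Y → queue [T, V, X, Q, Y]
Visit T; enqueue J, L, P, S, U → queue [V, X, Q, Y, J, L, P, S, U]
Visit V → queue [X, Q, Y, J, L, P, S, U]
Visit X → queue [Q, Y, J, L, P, S, U]
Visit Q; enqueue K → queue [Y, J, L, P, S, U, K]
Visit Y; enqueue O → queue [J, L, P, S, U, K, O]
Visit J → queue [L, P, S, U, K, O]
Visit L; enqueue M, R → queue [P, S, U, K, O, M, R]
Visit P → queue [S, U, K, O, M, R]
Visit S → queue [U, K, O, M, R]
Visit U; enqueue W → queue [K, O, M, R, W]
Visit K → queue [O, M, R, W]
Visit O → queue [M, R, W]
Visit M → queue [R, W]
Visit R → queue [W]
Visit W → queue []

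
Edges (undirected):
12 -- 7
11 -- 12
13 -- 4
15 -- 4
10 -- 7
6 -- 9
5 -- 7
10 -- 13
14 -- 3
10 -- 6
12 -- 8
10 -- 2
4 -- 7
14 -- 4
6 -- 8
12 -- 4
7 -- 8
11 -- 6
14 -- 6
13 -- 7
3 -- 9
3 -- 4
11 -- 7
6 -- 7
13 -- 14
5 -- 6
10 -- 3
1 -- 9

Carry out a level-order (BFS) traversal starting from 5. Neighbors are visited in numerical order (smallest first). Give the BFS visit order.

5 -> 6 -> 7 -> 8 -> 9 -> 10 -> 11 -> 14 -> 4 -> 12 -> 13 -> 1 -> 3 -> 2 -> 15

Visit 5; enqueue 6, 7 → queue [6, 7]
Visit 6; enqueue 8, 9, 10, 11, 14 → queue [7, 8, 9, 10, 11, 14]
Visit 7; enqueue 4, 12, 13 → queue [8, 9, 10, 11, 14, 4, 12, 13]
Visit 8 → queue [9, 10, 11, 14, 4, 12, 13]
Visit 9; enqueue 1, 3 → queue [10, 11, 14, 4, 12, 13, 1, 3]
Visit 10; enqueue 2 → queue [11, 14, 4, 12, 13, 1, 3, 2]
Visit 11 → queue [14, 4, 12, 13, 1, 3, 2]
Visit 14 → queue [4, 12, 13, 1, 3, 2]
Visit 4; enqueue 15 → queue [12, 13, 1, 3, 2, 15]
Visit 12 → queue [13, 1, 3, 2, 15]
Visit 13 → queue [1, 3, 2, 15]
Visit 1 → queue [3, 2, 15]
Visit 3 → queue [2, 15]
Visit 2 → queue [15]
Visit 15 → queue []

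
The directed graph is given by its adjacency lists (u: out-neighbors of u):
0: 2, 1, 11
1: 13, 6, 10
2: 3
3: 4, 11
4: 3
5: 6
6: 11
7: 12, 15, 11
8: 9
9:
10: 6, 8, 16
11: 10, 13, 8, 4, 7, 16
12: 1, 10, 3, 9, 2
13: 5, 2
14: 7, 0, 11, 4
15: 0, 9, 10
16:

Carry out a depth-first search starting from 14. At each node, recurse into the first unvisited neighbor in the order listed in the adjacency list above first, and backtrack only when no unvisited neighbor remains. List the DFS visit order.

14 7 12 1 13 5 6 11 10 8 9 16 4 3 2 15 0

Visit 14
14 → 7
7 → 12
12 → 1
1 → 13
13 → 5
5 → 6
6 → 11
11 → 10
10 → 8
8 → 9
10 → 16
11 → 4
4 → 3
13 → 2
7 → 15
15 → 0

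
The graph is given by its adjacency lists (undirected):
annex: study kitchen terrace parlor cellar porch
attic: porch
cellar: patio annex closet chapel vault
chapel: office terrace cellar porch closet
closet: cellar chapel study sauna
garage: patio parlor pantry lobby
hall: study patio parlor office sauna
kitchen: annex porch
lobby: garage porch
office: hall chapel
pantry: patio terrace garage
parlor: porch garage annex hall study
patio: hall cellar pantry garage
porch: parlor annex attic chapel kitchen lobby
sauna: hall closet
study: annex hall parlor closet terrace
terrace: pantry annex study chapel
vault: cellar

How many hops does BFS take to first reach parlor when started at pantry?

2

Level 0: pantry
Level 1: garage, patio, terrace
Level 2: annex, cellar, chapel, hall, lobby, parlor, study
Level 3: closet, kitchen, office, porch, sauna, vault
Level 4: attic
parlor first appears at level 2.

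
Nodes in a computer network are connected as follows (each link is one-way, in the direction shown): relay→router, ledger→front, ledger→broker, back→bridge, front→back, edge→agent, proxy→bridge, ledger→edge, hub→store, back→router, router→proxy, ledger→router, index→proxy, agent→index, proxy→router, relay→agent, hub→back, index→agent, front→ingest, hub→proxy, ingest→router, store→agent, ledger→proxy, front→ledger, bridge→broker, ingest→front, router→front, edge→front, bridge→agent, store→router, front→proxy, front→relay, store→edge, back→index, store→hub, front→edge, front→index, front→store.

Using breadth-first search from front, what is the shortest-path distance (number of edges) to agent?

2

Level 0: front
Level 1: back, edge, index, ingest, ledger, proxy, relay, store
Level 2: agent, bridge, broker, hub, router
agent first appears at level 2.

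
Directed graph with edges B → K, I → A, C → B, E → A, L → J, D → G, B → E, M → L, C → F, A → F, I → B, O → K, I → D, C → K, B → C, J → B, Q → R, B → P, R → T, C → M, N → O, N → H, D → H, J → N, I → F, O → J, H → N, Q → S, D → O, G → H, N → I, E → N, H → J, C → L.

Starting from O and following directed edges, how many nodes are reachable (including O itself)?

BFS from O visits: O, K, J, N, B, I, H, P, E, C, F, D, A, M, L, G
Reachable nodes: 16 of 20 total.

16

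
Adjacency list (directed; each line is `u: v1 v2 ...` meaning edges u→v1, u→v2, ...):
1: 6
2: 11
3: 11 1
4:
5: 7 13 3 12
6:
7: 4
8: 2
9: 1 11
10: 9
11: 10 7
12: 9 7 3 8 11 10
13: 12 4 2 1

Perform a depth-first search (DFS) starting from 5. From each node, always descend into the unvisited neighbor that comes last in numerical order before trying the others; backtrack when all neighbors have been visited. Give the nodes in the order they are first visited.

5 13 12 11 10 9 1 6 7 4 8 2 3

Visit 5
5 → 13
13 → 12
12 → 11
11 → 10
10 → 9
9 → 1
1 → 6
11 → 7
7 → 4
12 → 8
8 → 2
12 → 3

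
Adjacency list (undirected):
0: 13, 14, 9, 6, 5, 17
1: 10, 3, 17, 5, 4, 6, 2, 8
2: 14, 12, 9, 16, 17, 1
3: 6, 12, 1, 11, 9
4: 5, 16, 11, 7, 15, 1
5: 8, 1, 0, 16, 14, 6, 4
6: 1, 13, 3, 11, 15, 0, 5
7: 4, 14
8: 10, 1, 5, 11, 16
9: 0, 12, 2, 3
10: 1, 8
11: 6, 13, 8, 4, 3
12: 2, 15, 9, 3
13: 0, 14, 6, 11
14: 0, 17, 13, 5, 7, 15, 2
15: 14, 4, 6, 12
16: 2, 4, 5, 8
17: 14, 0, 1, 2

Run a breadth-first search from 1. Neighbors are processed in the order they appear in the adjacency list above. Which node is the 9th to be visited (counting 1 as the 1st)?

Visit 1; enqueue 10, 3, 17, 5, 4, 6, 2, 8 → queue [10, 3, 17, 5, 4, 6, 2, 8]
Visit 10 → queue [3, 17, 5, 4, 6, 2, 8]
Visit 3; enqueue 12, 11, 9 → queue [17, 5, 4, 6, 2, 8, 12, 11, 9]
Visit 17; enqueue 14, 0 → queue [5, 4, 6, 2, 8, 12, 11, 9, 14, 0]
Visit 5; enqueue 16 → queue [4, 6, 2, 8, 12, 11, 9, 14, 0, 16]
Visit 4; enqueue 7, 15 → queue [6, 2, 8, 12, 11, 9, 14, 0, 16, 7, 15]
Visit 6; enqueue 13 → queue [2, 8, 12, 11, 9, 14, 0, 16, 7, 15, 13]
Visit 2 → queue [8, 12, 11, 9, 14, 0, 16, 7, 15, 13]
Visit 8 → queue [12, 11, 9, 14, 0, 16, 7, 15, 13]
Visit 12 → queue [11, 9, 14, 0, 16, 7, 15, 13]
Visit 11 → queue [9, 14, 0, 16, 7, 15, 13]
Visit 9 → queue [14, 0, 16, 7, 15, 13]
Visit 14 → queue [0, 16, 7, 15, 13]
Visit 0 → queue [16, 7, 15, 13]
Visit 16 → queue [7, 15, 13]
Visit 7 → queue [15, 13]
Visit 15 → queue [13]
Visit 13 → queue []

Visit order: 1, 10, 3, 17, 5, 4, 6, 2, 8, 12, 11, 9, 14, 0, 16, 7, 15, 13

8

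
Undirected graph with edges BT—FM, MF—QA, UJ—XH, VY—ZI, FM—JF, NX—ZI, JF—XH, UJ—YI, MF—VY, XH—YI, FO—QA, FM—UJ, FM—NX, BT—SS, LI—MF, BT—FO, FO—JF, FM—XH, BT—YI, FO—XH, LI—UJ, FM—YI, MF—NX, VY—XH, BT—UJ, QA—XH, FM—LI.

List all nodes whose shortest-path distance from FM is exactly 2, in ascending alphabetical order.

FO, MF, QA, SS, VY, ZI

Level 0: FM
Level 1: BT, JF, LI, NX, UJ, XH, YI
Level 2: FO, MF, QA, SS, VY, ZI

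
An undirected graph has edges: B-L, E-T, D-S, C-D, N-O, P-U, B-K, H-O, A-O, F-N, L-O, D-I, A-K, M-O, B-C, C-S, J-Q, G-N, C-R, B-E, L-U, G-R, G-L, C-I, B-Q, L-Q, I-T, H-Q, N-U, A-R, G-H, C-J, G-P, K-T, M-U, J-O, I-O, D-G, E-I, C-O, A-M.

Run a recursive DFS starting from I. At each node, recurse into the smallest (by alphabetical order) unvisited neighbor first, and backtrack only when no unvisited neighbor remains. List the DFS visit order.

Visit I
I → C
C → B
B → E
E → T
T → K
K → A
A → M
M → O
O → H
H → G
G → D
D → S
G → L
L → Q
Q → J
L → U
U → N
N → F
U → P
G → R

I C B E T K A M O H G D S L Q J U N F P R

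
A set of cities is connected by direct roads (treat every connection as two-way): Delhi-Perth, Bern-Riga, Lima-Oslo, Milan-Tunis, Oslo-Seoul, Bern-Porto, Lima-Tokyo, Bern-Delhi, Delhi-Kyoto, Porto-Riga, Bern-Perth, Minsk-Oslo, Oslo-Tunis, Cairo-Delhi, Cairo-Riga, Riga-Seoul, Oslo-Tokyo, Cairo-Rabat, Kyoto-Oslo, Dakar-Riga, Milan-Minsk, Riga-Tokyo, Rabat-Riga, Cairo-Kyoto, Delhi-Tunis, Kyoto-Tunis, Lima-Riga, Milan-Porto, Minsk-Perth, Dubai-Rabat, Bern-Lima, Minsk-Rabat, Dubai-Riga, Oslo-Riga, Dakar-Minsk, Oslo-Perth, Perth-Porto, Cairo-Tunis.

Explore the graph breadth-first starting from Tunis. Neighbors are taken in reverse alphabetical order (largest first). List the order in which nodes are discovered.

Tunis Oslo Milan Kyoto Delhi Cairo Tokyo Seoul Riga Perth Minsk Lima Porto Bern Rabat Dubai Dakar

Visit Tunis; enqueue Oslo, Milan, Kyoto, Delhi, Cairo → queue [Oslo, Milan, Kyoto, Delhi, Cairo]
Visit Oslo; enqueue Tokyo, Seoul, Riga, Perth, Minsk, Lima → queue [Milan, Kyoto, Delhi, Cairo, Tokyo, Seoul, Riga, Perth, Minsk, Lima]
Visit Milan; enqueue Porto → queue [Kyoto, Delhi, Cairo, Tokyo, Seoul, Riga, Perth, Minsk, Lima, Porto]
Visit Kyoto → queue [Delhi, Cairo, Tokyo, Seoul, Riga, Perth, Minsk, Lima, Porto]
Visit Delhi; enqueue Bern → queue [Cairo, Tokyo, Seoul, Riga, Perth, Minsk, Lima, Porto, Bern]
Visit Cairo; enqueue Rabat → queue [Tokyo, Seoul, Riga, Perth, Minsk, Lima, Porto, Bern, Rabat]
Visit Tokyo → queue [Seoul, Riga, Perth, Minsk, Lima, Porto, Bern, Rabat]
Visit Seoul → queue [Riga, Perth, Minsk, Lima, Porto, Bern, Rabat]
Visit Riga; enqueue Dubai, Dakar → queue [Perth, Minsk, Lima, Porto, Bern, Rabat, Dubai, Dakar]
Visit Perth → queue [Minsk, Lima, Porto, Bern, Rabat, Dubai, Dakar]
Visit Minsk → queue [Lima, Porto, Bern, Rabat, Dubai, Dakar]
Visit Lima → queue [Porto, Bern, Rabat, Dubai, Dakar]
Visit Porto → queue [Bern, Rabat, Dubai, Dakar]
Visit Bern → queue [Rabat, Dubai, Dakar]
Visit Rabat → queue [Dubai, Dakar]
Visit Dubai → queue [Dakar]
Visit Dakar → queue []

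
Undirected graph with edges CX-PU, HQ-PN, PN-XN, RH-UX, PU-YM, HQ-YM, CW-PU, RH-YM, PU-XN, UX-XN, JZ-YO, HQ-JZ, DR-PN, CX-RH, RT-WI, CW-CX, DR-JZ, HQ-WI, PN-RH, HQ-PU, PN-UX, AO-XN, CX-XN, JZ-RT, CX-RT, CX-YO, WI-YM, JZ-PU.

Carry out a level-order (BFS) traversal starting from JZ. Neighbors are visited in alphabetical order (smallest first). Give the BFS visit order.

JZ DR HQ PU RT YO PN WI YM CW CX XN RH UX AO

Visit JZ; enqueue DR, HQ, PU, RT, YO → queue [DR, HQ, PU, RT, YO]
Visit DR; enqueue PN → queue [HQ, PU, RT, YO, PN]
Visit HQ; enqueue WI, YM → queue [PU, RT, YO, PN, WI, YM]
Visit PU; enqueue CW, CX, XN → queue [RT, YO, PN, WI, YM, CW, CX, XN]
Visit RT → queue [YO, PN, WI, YM, CW, CX, XN]
Visit YO → queue [PN, WI, YM, CW, CX, XN]
Visit PN; enqueue RH, UX → queue [WI, YM, CW, CX, XN, RH, UX]
Visit WI → queue [YM, CW, CX, XN, RH, UX]
Visit YM → queue [CW, CX, XN, RH, UX]
Visit CW → queue [CX, XN, RH, UX]
Visit CX → queue [XN, RH, UX]
Visit XN; enqueue AO → queue [RH, UX, AO]
Visit RH → queue [UX, AO]
Visit UX → queue [AO]
Visit AO → queue []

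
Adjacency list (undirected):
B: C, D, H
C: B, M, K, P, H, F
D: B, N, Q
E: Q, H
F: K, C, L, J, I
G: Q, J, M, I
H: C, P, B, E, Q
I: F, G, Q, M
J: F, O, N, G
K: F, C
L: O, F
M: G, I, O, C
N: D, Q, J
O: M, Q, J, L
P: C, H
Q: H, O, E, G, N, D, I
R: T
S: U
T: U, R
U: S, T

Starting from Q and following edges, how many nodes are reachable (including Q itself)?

BFS from Q visits: Q, D, E, G, H, I, N, O, B, J, M, C, P, F, L, K
Reachable nodes: 16 of 20 total.

16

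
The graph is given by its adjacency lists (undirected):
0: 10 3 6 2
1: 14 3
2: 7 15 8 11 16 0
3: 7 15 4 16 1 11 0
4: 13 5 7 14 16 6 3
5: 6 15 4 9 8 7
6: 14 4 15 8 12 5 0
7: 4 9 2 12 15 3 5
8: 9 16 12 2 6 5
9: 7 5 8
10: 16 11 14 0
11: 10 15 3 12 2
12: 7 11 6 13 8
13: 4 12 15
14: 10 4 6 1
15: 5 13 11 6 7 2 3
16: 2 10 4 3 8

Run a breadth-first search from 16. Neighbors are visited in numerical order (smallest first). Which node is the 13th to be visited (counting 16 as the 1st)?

6

Visit 16; enqueue 2, 3, 4, 8, 10 → queue [2, 3, 4, 8, 10]
Visit 2; enqueue 0, 7, 11, 15 → queue [3, 4, 8, 10, 0, 7, 11, 15]
Visit 3; enqueue 1 → queue [4, 8, 10, 0, 7, 11, 15, 1]
Visit 4; enqueue 5, 6, 13, 14 → queue [8, 10, 0, 7, 11, 15, 1, 5, 6, 13, 14]
Visit 8; enqueue 9, 12 → queue [10, 0, 7, 11, 15, 1, 5, 6, 13, 14, 9, 12]
Visit 10 → queue [0, 7, 11, 15, 1, 5, 6, 13, 14, 9, 12]
Visit 0 → queue [7, 11, 15, 1, 5, 6, 13, 14, 9, 12]
Visit 7 → queue [11, 15, 1, 5, 6, 13, 14, 9, 12]
Visit 11 → queue [15, 1, 5, 6, 13, 14, 9, 12]
Visit 15 → queue [1, 5, 6, 13, 14, 9, 12]
Visit 1 → queue [5, 6, 13, 14, 9, 12]
Visit 5 → queue [6, 13, 14, 9, 12]
Visit 6 → queue [13, 14, 9, 12]
Visit 13 → queue [14, 9, 12]
Visit 14 → queue [9, 12]
Visit 9 → queue [12]
Visit 12 → queue []

Visit order: 16, 2, 3, 4, 8, 10, 0, 7, 11, 15, 1, 5, 6, 13, 14, 9, 12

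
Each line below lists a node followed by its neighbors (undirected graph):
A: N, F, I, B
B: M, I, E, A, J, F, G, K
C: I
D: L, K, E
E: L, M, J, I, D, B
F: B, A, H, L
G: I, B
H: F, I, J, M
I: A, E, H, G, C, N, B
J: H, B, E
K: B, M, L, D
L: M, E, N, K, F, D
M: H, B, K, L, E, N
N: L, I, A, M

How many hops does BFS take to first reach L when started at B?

Level 0: B
Level 1: A, E, F, G, I, J, K, M
Level 2: C, D, H, L, N
L first appears at level 2.

2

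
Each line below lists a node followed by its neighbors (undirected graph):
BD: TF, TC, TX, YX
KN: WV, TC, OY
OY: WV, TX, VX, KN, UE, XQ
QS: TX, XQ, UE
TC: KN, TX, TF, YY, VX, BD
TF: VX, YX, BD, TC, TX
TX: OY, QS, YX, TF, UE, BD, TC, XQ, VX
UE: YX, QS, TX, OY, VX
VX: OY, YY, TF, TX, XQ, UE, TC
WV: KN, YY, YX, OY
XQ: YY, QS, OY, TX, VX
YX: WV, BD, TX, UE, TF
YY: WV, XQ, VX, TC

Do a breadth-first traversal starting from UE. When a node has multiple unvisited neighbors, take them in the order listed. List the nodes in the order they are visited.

Visit UE; enqueue YX, QS, TX, OY, VX → queue [YX, QS, TX, OY, VX]
Visit YX; enqueue WV, BD, TF → queue [QS, TX, OY, VX, WV, BD, TF]
Visit QS; enqueue XQ → queue [TX, OY, VX, WV, BD, TF, XQ]
Visit TX; enqueue TC → queue [OY, VX, WV, BD, TF, XQ, TC]
Visit OY; enqueue KN → queue [VX, WV, BD, TF, XQ, TC, KN]
Visit VX; enqueue YY → queue [WV, BD, TF, XQ, TC, KN, YY]
Visit WV → queue [BD, TF, XQ, TC, KN, YY]
Visit BD → queue [TF, XQ, TC, KN, YY]
Visit TF → queue [XQ, TC, KN, YY]
Visit XQ → queue [TC, KN, YY]
Visit TC → queue [KN, YY]
Visit KN → queue [YY]
Visit YY → queue []

UE -> YX -> QS -> TX -> OY -> VX -> WV -> BD -> TF -> XQ -> TC -> KN -> YY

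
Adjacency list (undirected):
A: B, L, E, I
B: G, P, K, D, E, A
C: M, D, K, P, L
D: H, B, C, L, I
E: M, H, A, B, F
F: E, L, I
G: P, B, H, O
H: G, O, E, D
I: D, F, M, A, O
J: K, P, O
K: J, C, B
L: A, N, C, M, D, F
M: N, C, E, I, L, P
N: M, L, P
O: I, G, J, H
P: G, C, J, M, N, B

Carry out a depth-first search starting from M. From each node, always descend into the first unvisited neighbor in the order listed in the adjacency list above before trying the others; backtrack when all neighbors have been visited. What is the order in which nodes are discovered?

M N L A B G P C D H O I F E J K

Visit M
M → N
N → L
L → A
A → B
B → G
G → P
P → C
C → D
D → H
H → O
O → I
I → F
F → E
O → J
J → K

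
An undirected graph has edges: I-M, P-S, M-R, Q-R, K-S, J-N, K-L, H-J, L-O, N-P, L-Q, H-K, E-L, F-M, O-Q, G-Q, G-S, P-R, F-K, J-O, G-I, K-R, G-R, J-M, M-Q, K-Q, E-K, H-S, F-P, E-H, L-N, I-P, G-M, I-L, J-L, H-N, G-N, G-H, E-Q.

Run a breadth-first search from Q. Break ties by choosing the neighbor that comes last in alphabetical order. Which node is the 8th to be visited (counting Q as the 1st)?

E

Visit Q; enqueue R, O, M, L, K, G, E → queue [R, O, M, L, K, G, E]
Visit R; enqueue P → queue [O, M, L, K, G, E, P]
Visit O; enqueue J → queue [M, L, K, G, E, P, J]
Visit M; enqueue I, F → queue [L, K, G, E, P, J, I, F]
Visit L; enqueue N → queue [K, G, E, P, J, I, F, N]
Visit K; enqueue S, H → queue [G, E, P, J, I, F, N, S, H]
Visit G → queue [E, P, J, I, F, N, S, H]
Visit E → queue [P, J, I, F, N, S, H]
Visit P → queue [J, I, F, N, S, H]
Visit J → queue [I, F, N, S, H]
Visit I → queue [F, N, S, H]
Visit F → queue [N, S, H]
Visit N → queue [S, H]
Visit S → queue [H]
Visit H → queue []

Visit order: Q, R, O, M, L, K, G, E, P, J, I, F, N, S, H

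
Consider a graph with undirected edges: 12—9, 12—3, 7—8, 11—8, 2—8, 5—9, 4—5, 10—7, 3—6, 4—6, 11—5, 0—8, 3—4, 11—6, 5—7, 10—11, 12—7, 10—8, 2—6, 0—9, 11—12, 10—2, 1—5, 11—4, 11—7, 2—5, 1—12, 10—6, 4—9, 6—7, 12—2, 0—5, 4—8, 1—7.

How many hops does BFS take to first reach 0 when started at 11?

Level 0: 11
Level 1: 4, 5, 6, 7, 8, 10, 12
Level 2: 0, 1, 2, 3, 9
0 first appears at level 2.

2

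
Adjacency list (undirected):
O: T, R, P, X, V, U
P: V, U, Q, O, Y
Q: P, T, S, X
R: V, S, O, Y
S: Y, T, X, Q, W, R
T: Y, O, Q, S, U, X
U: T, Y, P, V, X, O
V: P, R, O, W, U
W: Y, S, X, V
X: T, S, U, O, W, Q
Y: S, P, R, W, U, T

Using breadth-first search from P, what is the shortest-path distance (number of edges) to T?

Level 0: P
Level 1: O, Q, U, V, Y
Level 2: R, S, T, W, X
T first appears at level 2.

2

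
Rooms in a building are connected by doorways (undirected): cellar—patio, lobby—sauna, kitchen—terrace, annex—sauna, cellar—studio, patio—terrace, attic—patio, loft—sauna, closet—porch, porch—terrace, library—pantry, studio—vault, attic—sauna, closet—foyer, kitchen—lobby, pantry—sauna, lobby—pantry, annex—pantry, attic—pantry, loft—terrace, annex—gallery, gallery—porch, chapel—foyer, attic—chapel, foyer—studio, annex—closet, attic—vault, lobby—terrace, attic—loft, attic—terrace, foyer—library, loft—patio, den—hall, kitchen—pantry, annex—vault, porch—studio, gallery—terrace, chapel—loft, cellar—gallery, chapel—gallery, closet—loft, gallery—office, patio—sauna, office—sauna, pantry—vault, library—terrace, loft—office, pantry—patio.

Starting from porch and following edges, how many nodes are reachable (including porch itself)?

19

BFS from porch visits: porch, closet, gallery, studio, terrace, annex, foyer, loft, cellar, chapel, office, vault, attic, kitchen, library, lobby, patio, pantry, sauna
Reachable nodes: 19 of 21 total.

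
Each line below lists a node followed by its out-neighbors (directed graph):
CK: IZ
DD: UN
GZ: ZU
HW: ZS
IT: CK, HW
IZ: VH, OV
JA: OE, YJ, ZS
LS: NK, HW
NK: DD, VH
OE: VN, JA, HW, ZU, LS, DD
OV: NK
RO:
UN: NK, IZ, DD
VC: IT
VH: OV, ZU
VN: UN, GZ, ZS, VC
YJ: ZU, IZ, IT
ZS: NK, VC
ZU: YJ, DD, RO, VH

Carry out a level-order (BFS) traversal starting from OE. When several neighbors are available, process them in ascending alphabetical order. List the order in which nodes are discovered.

Visit OE; enqueue DD, HW, JA, LS, VN, ZU → queue [DD, HW, JA, LS, VN, ZU]
Visit DD; enqueue UN → queue [HW, JA, LS, VN, ZU, UN]
Visit HW; enqueue ZS → queue [JA, LS, VN, ZU, UN, ZS]
Visit JA; enqueue YJ → queue [LS, VN, ZU, UN, ZS, YJ]
Visit LS; enqueue NK → queue [VN, ZU, UN, ZS, YJ, NK]
Visit VN; enqueue GZ, VC → queue [ZU, UN, ZS, YJ, NK, GZ, VC]
Visit ZU; enqueue RO, VH → queue [UN, ZS, YJ, NK, GZ, VC, RO, VH]
Visit UN; enqueue IZ → queue [ZS, YJ, NK, GZ, VC, RO, VH, IZ]
Visit ZS → queue [YJ, NK, GZ, VC, RO, VH, IZ]
Visit YJ; enqueue IT → queue [NK, GZ, VC, RO, VH, IZ, IT]
Visit NK → queue [GZ, VC, RO, VH, IZ, IT]
Visit GZ → queue [VC, RO, VH, IZ, IT]
Visit VC → queue [RO, VH, IZ, IT]
Visit RO → queue [VH, IZ, IT]
Visit VH; enqueue OV → queue [IZ, IT, OV]
Visit IZ → queue [IT, OV]
Visit IT; enqueue CK → queue [OV, CK]
Visit OV → queue [CK]
Visit CK → queue []

OE, DD, HW, JA, LS, VN, ZU, UN, ZS, YJ, NK, GZ, VC, RO, VH, IZ, IT, OV, CK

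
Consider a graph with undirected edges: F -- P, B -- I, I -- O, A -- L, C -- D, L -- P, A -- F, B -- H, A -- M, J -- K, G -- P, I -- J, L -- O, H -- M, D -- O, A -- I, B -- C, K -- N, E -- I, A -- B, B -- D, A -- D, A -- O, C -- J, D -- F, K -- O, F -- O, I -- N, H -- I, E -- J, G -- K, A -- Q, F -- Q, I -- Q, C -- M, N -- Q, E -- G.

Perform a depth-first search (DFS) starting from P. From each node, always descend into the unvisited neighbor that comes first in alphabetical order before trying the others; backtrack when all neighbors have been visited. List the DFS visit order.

Visit P
P → F
F → A
A → B
B → C
C → D
D → O
O → I
I → E
E → G
G → K
K → J
K → N
N → Q
I → H
H → M
O → L

P → F → A → B → C → D → O → I → E → G → K → J → N → Q → H → M → L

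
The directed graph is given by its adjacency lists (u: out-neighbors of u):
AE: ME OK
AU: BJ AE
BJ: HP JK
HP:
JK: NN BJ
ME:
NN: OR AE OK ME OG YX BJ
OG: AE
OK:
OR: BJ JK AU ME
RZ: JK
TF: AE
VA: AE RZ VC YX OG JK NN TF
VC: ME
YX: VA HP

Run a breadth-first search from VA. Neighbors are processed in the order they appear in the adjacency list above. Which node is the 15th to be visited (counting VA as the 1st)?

AU

Visit VA; enqueue AE, RZ, VC, YX, OG, JK, NN, TF → queue [AE, RZ, VC, YX, OG, JK, NN, TF]
Visit AE; enqueue ME, OK → queue [RZ, VC, YX, OG, JK, NN, TF, ME, OK]
Visit RZ → queue [VC, YX, OG, JK, NN, TF, ME, OK]
Visit VC → queue [YX, OG, JK, NN, TF, ME, OK]
Visit YX; enqueue HP → queue [OG, JK, NN, TF, ME, OK, HP]
Visit OG → queue [JK, NN, TF, ME, OK, HP]
Visit JK; enqueue BJ → queue [NN, TF, ME, OK, HP, BJ]
Visit NN; enqueue OR → queue [TF, ME, OK, HP, BJ, OR]
Visit TF → queue [ME, OK, HP, BJ, OR]
Visit ME → queue [OK, HP, BJ, OR]
Visit OK → queue [HP, BJ, OR]
Visit HP → queue [BJ, OR]
Visit BJ → queue [OR]
Visit OR; enqueue AU → queue [AU]
Visit AU → queue []

Visit order: VA, AE, RZ, VC, YX, OG, JK, NN, TF, ME, OK, HP, BJ, OR, AU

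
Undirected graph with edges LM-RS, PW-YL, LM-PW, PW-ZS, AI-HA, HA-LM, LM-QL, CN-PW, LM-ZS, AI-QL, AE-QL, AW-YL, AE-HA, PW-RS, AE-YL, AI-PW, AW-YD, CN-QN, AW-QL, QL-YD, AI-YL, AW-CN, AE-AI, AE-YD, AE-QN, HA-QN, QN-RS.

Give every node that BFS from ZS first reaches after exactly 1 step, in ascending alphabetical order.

LM, PW

Level 0: ZS
Level 1: LM, PW
Level 2: AI, CN, HA, QL, RS, YL
Level 3: AE, AW, QN, YD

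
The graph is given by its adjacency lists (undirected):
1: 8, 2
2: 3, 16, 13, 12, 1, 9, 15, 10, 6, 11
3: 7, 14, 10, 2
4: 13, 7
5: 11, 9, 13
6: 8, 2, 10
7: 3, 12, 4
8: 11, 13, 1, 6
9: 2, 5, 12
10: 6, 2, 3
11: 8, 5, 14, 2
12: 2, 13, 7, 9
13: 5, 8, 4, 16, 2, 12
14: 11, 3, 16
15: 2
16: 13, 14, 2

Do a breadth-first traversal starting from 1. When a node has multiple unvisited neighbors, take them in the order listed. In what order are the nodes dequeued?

1 8 2 11 13 6 3 16 12 9 15 10 5 14 4 7

Visit 1; enqueue 8, 2 → queue [8, 2]
Visit 8; enqueue 11, 13, 6 → queue [2, 11, 13, 6]
Visit 2; enqueue 3, 16, 12, 9, 15, 10 → queue [11, 13, 6, 3, 16, 12, 9, 15, 10]
Visit 11; enqueue 5, 14 → queue [13, 6, 3, 16, 12, 9, 15, 10, 5, 14]
Visit 13; enqueue 4 → queue [6, 3, 16, 12, 9, 15, 10, 5, 14, 4]
Visit 6 → queue [3, 16, 12, 9, 15, 10, 5, 14, 4]
Visit 3; enqueue 7 → queue [16, 12, 9, 15, 10, 5, 14, 4, 7]
Visit 16 → queue [12, 9, 15, 10, 5, 14, 4, 7]
Visit 12 → queue [9, 15, 10, 5, 14, 4, 7]
Visit 9 → queue [15, 10, 5, 14, 4, 7]
Visit 15 → queue [10, 5, 14, 4, 7]
Visit 10 → queue [5, 14, 4, 7]
Visit 5 → queue [14, 4, 7]
Visit 14 → queue [4, 7]
Visit 4 → queue [7]
Visit 7 → queue []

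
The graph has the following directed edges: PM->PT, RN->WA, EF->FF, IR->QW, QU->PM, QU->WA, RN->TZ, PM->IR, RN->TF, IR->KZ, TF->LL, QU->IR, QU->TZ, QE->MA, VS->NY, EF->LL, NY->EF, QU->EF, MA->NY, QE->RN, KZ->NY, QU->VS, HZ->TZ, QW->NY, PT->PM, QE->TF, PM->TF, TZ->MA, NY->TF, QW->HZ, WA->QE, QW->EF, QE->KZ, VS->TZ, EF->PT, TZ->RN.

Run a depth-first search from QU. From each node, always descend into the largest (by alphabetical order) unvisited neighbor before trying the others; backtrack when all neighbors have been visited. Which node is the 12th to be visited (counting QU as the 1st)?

Visit QU
QU → WA
WA → QE
QE → TF
TF → LL
QE → RN
RN → TZ
TZ → MA
MA → NY
NY → EF
EF → PT
PT → PM
PM → IR
IR → QW
QW → HZ
IR → KZ
EF → FF
QU → VS

Visit order: QU, WA, QE, TF, LL, RN, TZ, MA, NY, EF, PT, PM, IR, QW, HZ, KZ, FF, VS

PM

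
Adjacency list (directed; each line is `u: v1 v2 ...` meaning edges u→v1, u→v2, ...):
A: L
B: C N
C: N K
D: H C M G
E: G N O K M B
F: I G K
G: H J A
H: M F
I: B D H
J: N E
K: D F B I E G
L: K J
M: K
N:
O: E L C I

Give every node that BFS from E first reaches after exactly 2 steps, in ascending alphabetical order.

Level 0: E
Level 1: B, G, K, M, N, O
Level 2: A, C, D, F, H, I, J, L

A, C, D, F, H, I, J, L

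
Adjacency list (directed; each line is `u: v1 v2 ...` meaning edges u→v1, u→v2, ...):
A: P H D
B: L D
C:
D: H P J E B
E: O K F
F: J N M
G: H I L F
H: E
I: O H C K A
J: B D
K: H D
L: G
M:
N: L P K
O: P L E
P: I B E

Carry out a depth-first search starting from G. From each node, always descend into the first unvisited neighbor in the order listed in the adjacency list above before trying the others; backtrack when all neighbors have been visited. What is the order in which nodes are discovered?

Visit G
G → H
H → E
E → O
O → P
P → I
I → C
I → K
K → D
D → J
J → B
B → L
I → A
E → F
F → N
F → M

G → H → E → O → P → I → C → K → D → J → B → L → A → F → N → M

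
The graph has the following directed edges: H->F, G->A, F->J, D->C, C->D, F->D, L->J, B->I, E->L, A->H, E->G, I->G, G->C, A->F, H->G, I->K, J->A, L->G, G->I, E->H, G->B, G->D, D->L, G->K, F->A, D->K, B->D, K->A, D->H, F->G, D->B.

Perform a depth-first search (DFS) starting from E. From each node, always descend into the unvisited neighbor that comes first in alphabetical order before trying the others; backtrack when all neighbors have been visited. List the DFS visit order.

E → G → A → F → D → B → I → K → C → H → L → J

Visit E
E → G
G → A
A → F
F → D
D → B
B → I
I → K
D → C
D → H
D → L
L → J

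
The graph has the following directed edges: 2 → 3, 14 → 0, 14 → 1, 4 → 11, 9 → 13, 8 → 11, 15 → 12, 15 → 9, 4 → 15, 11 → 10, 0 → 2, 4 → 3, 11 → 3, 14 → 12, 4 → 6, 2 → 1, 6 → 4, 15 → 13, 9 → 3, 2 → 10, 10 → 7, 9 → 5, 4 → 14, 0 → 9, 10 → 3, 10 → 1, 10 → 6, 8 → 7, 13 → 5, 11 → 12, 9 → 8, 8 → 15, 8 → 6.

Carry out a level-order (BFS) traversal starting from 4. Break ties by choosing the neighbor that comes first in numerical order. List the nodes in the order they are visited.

Visit 4; enqueue 3, 6, 11, 14, 15 → queue [3, 6, 11, 14, 15]
Visit 3 → queue [6, 11, 14, 15]
Visit 6 → queue [11, 14, 15]
Visit 11; enqueue 10, 12 → queue [14, 15, 10, 12]
Visit 14; enqueue 0, 1 → queue [15, 10, 12, 0, 1]
Visit 15; enqueue 9, 13 → queue [10, 12, 0, 1, 9, 13]
Visit 10; enqueue 7 → queue [12, 0, 1, 9, 13, 7]
Visit 12 → queue [0, 1, 9, 13, 7]
Visit 0; enqueue 2 → queue [1, 9, 13, 7, 2]
Visit 1 → queue [9, 13, 7, 2]
Visit 9; enqueue 5, 8 → queue [13, 7, 2, 5, 8]
Visit 13 → queue [7, 2, 5, 8]
Visit 7 → queue [2, 5, 8]
Visit 2 → queue [5, 8]
Visit 5 → queue [8]
Visit 8 → queue []

4 -> 3 -> 6 -> 11 -> 14 -> 15 -> 10 -> 12 -> 0 -> 1 -> 9 -> 13 -> 7 -> 2 -> 5 -> 8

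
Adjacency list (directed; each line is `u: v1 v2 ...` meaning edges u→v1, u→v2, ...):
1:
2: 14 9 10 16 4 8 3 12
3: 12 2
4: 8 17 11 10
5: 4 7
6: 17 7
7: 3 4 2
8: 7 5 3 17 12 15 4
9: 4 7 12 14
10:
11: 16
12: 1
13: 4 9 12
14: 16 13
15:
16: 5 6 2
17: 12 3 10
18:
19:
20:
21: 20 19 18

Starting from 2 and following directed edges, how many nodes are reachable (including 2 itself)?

17

BFS from 2 visits: 2, 3, 4, 8, 9, 10, 12, 14, 16, 11, 17, 5, 7, 15, 1, 13, 6
Reachable nodes: 17 of 21 total.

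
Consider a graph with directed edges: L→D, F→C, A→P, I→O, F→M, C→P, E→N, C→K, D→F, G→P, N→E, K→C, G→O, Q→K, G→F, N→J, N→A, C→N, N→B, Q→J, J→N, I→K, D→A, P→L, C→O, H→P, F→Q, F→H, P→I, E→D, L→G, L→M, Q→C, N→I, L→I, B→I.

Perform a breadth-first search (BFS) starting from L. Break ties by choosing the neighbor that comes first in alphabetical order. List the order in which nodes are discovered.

L, D, G, I, M, A, F, O, P, K, C, H, Q, N, J, B, E

Visit L; enqueue D, G, I, M → queue [D, G, I, M]
Visit D; enqueue A, F → queue [G, I, M, A, F]
Visit G; enqueue O, P → queue [I, M, A, F, O, P]
Visit I; enqueue K → queue [M, A, F, O, P, K]
Visit M → queue [A, F, O, P, K]
Visit A → queue [F, O, P, K]
Visit F; enqueue C, H, Q → queue [O, P, K, C, H, Q]
Visit O → queue [P, K, C, H, Q]
Visit P → queue [K, C, H, Q]
Visit K → queue [C, H, Q]
Visit C; enqueue N → queue [H, Q, N]
Visit H → queue [Q, N]
Visit Q; enqueue J → queue [N, J]
Visit N; enqueue B, E → queue [J, B, E]
Visit J → queue [B, E]
Visit B → queue [E]
Visit E → queue []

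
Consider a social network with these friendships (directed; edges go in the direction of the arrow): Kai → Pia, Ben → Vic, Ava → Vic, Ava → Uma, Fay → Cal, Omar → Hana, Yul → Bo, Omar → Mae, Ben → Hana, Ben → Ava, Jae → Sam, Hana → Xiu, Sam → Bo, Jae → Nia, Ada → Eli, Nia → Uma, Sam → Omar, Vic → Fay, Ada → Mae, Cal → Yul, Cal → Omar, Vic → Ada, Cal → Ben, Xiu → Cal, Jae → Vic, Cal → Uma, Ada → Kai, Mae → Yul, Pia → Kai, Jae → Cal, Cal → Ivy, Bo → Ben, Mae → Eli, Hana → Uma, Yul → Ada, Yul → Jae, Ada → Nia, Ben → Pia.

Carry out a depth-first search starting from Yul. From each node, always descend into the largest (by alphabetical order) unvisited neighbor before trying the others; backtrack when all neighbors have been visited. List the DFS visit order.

Yul -> Jae -> Vic -> Fay -> Cal -> Uma -> Omar -> Mae -> Eli -> Hana -> Xiu -> Ivy -> Ben -> Pia -> Kai -> Ava -> Ada -> Nia -> Sam -> Bo

Visit Yul
Yul → Jae
Jae → Vic
Vic → Fay
Fay → Cal
Cal → Uma
Cal → Omar
Omar → Mae
Mae → Eli
Omar → Hana
Hana → Xiu
Cal → Ivy
Cal → Ben
Ben → Pia
Pia → Kai
Ben → Ava
Vic → Ada
Ada → Nia
Jae → Sam
Sam → Bo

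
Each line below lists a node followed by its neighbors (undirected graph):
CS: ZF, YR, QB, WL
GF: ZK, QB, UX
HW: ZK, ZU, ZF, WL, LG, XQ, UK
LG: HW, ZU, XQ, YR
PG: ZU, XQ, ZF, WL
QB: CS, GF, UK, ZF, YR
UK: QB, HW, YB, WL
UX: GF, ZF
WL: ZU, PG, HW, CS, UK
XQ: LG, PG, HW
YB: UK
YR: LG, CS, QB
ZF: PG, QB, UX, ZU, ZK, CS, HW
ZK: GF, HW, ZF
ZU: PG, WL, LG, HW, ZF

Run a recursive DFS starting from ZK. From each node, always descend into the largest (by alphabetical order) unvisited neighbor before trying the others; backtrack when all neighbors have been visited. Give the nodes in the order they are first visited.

Visit ZK
ZK → ZF
ZF → ZU
ZU → WL
WL → UK
UK → YB
UK → QB
QB → YR
YR → LG
LG → XQ
XQ → PG
XQ → HW
YR → CS
QB → GF
GF → UX

ZK ZF ZU WL UK YB QB YR LG XQ PG HW CS GF UX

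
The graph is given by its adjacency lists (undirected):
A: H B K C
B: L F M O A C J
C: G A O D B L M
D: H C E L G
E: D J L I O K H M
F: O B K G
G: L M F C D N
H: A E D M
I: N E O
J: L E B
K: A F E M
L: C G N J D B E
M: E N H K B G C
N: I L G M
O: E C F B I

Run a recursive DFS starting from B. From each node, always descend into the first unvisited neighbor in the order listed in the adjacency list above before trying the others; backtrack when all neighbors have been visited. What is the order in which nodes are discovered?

B, L, C, G, M, E, D, H, A, K, F, O, I, N, J

Visit B
B → L
L → C
C → G
G → M
M → E
E → D
D → H
H → A
A → K
K → F
F → O
O → I
I → N
E → J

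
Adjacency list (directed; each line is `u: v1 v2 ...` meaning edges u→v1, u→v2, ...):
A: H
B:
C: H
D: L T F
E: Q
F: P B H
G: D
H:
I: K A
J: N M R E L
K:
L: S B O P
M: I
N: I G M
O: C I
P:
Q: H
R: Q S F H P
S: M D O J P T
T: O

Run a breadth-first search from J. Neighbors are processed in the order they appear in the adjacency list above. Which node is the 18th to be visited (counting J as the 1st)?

D

Visit J; enqueue N, M, R, E, L → queue [N, M, R, E, L]
Visit N; enqueue I, G → queue [M, R, E, L, I, G]
Visit M → queue [R, E, L, I, G]
Visit R; enqueue Q, S, F, H, P → queue [E, L, I, G, Q, S, F, H, P]
Visit E → queue [L, I, G, Q, S, F, H, P]
Visit L; enqueue B, O → queue [I, G, Q, S, F, H, P, B, O]
Visit I; enqueue K, A → queue [G, Q, S, F, H, P, B, O, K, A]
Visit G; enqueue D → queue [Q, S, F, H, P, B, O, K, A, D]
Visit Q → queue [S, F, H, P, B, O, K, A, D]
Visit S; enqueue T → queue [F, H, P, B, O, K, A, D, T]
Visit F → queue [H, P, B, O, K, A, D, T]
Visit H → queue [P, B, O, K, A, D, T]
Visit P → queue [B, O, K, A, D, T]
Visit B → queue [O, K, A, D, T]
Visit O; enqueue C → queue [K, A, D, T, C]
Visit K → queue [A, D, T, C]
Visit A → queue [D, T, C]
Visit D → queue [T, C]
Visit T → queue [C]
Visit C → queue []

Visit order: J, N, M, R, E, L, I, G, Q, S, F, H, P, B, O, K, A, D, T, C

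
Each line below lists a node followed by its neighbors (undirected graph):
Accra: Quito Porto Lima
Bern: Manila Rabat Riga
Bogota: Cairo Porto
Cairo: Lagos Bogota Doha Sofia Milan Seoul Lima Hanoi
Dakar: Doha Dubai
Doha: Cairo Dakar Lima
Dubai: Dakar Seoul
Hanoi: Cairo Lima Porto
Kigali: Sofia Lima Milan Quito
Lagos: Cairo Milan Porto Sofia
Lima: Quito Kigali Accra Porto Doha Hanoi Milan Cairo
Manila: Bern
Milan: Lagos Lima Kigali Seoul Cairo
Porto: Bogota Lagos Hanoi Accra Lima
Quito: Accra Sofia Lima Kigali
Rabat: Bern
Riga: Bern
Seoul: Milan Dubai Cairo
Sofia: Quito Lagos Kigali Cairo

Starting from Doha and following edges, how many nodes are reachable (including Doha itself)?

BFS from Doha visits: Doha, Cairo, Dakar, Lima, Bogota, Hanoi, Lagos, Milan, Seoul, Sofia, Dubai, Accra, Kigali, Porto, Quito
Reachable nodes: 15 of 19 total.

15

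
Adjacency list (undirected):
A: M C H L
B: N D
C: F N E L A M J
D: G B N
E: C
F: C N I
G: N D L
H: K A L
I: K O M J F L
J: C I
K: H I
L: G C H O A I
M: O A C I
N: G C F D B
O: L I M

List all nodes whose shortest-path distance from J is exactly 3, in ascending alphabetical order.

Level 0: J
Level 1: C, I
Level 2: A, E, F, K, L, M, N, O
Level 3: B, D, G, H

B, D, G, H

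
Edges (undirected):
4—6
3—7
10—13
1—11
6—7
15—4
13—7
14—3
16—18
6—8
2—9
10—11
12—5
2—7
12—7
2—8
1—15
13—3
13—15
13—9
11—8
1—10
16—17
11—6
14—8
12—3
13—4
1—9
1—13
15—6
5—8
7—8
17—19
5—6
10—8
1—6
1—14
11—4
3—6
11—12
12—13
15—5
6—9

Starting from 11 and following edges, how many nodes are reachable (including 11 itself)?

15

BFS from 11 visits: 11, 12, 10, 8, 6, 4, 1, 13, 7, 5, 3, 14, 2, 15, 9
Reachable nodes: 15 of 19 total.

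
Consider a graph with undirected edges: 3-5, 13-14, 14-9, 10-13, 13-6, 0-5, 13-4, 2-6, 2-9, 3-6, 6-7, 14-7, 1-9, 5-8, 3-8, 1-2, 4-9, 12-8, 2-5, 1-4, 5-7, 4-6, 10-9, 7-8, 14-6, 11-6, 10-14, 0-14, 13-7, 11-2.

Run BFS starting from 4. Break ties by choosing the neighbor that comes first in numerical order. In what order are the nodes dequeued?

Visit 4; enqueue 1, 6, 9, 13 → queue [1, 6, 9, 13]
Visit 1; enqueue 2 → queue [6, 9, 13, 2]
Visit 6; enqueue 3, 7, 11, 14 → queue [9, 13, 2, 3, 7, 11, 14]
Visit 9; enqueue 10 → queue [13, 2, 3, 7, 11, 14, 10]
Visit 13 → queue [2, 3, 7, 11, 14, 10]
Visit 2; enqueue 5 → queue [3, 7, 11, 14, 10, 5]
Visit 3; enqueue 8 → queue [7, 11, 14, 10, 5, 8]
Visit 7 → queue [11, 14, 10, 5, 8]
Visit 11 → queue [14, 10, 5, 8]
Visit 14; enqueue 0 → queue [10, 5, 8, 0]
Visit 10 → queue [5, 8, 0]
Visit 5 → queue [8, 0]
Visit 8; enqueue 12 → queue [0, 12]
Visit 0 → queue [12]
Visit 12 → queue []

4 → 1 → 6 → 9 → 13 → 2 → 3 → 7 → 11 → 14 → 10 → 5 → 8 → 0 → 12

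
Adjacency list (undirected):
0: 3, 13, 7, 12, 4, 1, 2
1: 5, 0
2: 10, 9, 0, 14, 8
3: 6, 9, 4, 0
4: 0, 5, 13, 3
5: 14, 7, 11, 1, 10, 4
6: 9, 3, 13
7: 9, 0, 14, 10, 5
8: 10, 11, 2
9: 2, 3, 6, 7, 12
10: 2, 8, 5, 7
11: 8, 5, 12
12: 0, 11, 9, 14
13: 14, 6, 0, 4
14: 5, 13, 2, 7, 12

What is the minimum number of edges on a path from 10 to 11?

2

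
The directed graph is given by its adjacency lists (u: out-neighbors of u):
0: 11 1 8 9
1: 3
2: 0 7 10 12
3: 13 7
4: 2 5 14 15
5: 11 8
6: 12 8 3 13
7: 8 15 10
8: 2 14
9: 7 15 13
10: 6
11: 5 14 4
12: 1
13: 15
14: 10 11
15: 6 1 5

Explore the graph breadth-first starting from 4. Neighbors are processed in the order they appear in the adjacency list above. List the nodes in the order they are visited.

4 2 5 14 15 0 7 10 12 11 8 6 1 9 3 13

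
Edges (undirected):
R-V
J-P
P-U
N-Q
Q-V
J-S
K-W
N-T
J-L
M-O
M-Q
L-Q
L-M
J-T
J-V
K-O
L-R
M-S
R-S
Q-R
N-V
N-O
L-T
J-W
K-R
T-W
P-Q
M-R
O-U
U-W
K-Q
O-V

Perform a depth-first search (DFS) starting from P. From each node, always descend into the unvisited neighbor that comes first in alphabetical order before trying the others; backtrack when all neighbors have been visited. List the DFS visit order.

Visit P
P → J
J → L
L → M
M → O
O → K
K → Q
Q → N
N → T
T → W
W → U
N → V
V → R
R → S

P → J → L → M → O → K → Q → N → T → W → U → V → R → S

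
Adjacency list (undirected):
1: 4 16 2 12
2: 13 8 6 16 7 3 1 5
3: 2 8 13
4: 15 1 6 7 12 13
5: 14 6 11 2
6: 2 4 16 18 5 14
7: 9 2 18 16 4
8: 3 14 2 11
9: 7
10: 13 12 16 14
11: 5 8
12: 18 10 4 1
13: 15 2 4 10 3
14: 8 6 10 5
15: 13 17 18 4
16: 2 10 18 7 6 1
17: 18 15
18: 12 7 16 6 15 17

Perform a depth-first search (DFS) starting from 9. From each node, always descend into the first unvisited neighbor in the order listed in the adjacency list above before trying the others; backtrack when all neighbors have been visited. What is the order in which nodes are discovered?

Visit 9
9 → 7
7 → 2
2 → 13
13 → 15
15 → 17
17 → 18
18 → 12
12 → 10
10 → 16
16 → 6
6 → 4
4 → 1
6 → 5
5 → 14
14 → 8
8 → 3
8 → 11

9 -> 7 -> 2 -> 13 -> 15 -> 17 -> 18 -> 12 -> 10 -> 16 -> 6 -> 4 -> 1 -> 5 -> 14 -> 8 -> 3 -> 11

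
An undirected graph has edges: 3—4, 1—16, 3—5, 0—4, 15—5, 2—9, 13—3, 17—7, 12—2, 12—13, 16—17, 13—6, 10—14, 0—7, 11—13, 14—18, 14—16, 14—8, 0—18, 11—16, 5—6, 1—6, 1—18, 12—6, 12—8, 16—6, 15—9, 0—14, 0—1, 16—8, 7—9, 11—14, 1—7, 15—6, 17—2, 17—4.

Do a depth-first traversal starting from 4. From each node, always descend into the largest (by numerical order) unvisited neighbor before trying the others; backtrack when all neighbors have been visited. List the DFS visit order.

Visit 4
4 → 17
17 → 16
16 → 14
14 → 18
18 → 1
1 → 7
7 → 9
9 → 15
15 → 6
6 → 13
13 → 12
12 → 8
12 → 2
13 → 11
13 → 3
3 → 5
7 → 0
14 → 10

4 17 16 14 18 1 7 9 15 6 13 12 8 2 11 3 5 0 10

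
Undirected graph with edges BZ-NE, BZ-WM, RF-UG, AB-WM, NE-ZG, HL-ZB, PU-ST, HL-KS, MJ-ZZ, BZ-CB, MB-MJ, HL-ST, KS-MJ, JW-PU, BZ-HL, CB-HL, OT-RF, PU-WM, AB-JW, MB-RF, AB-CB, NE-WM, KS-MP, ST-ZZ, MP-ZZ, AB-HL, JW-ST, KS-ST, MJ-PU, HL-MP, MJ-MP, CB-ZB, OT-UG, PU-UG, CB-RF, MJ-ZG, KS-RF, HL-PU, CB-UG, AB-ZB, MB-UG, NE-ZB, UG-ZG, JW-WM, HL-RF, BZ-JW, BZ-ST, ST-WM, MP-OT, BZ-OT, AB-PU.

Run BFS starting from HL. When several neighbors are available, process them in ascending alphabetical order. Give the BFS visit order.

HL -> AB -> BZ -> CB -> KS -> MP -> PU -> RF -> ST -> ZB -> JW -> WM -> NE -> OT -> UG -> MJ -> ZZ -> MB -> ZG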